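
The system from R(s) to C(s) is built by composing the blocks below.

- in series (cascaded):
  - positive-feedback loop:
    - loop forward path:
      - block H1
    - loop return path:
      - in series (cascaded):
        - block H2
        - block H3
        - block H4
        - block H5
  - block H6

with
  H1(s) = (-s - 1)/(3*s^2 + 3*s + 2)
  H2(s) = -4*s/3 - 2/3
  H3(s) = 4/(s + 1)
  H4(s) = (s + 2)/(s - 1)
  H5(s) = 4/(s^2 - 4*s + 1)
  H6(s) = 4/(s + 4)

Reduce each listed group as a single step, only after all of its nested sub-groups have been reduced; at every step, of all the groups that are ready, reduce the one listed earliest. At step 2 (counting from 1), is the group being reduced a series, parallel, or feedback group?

Step 1: combine H2, H3, H4, H5 in series
Step 2: feedback reduction of H1, (H2*H3*H4*H5)
Step 3: combine [H1/(1-H1*(H2*H3*H4*H5))], H6 in series
At step 2 the group reduced is feedback.

Hence the answer: feedback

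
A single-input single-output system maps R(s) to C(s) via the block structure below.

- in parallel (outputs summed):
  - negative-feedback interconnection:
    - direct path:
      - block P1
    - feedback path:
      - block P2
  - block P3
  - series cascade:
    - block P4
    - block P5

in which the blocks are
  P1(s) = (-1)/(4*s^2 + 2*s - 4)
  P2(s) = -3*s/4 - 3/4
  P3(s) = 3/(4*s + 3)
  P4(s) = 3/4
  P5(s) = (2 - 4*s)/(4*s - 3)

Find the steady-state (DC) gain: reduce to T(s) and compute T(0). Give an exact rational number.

Answer: 21/26

Working:
[1] close the feedback loop around P1, P2; result (-4)/(16*s^2 + 11*s - 13)
[2] reduce the series chain P4, P5; result (3 - 6*s)/(8*s - 6)
[3] add [P1/(1+P1*P2)], P3, (P4*P5) (parallel); result (-384*s^4 + 24*s^3 + 238*s^2 - 333*s + 189)/(512*s^4 + 352*s^3 - 704*s^2 - 198*s + 234)
DC gain: substitute s = 0 into T(s) from step 3: T(0) = 189/234 = 21/26.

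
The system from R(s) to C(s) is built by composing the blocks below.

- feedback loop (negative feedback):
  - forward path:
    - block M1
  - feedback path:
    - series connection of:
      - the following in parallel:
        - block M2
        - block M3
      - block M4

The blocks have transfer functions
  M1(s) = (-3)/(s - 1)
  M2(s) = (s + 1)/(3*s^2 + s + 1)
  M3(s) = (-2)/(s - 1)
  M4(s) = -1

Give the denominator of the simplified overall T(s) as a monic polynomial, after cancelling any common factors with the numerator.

(1) reduce the parallel group M2, M3, giving (-5*s^2 - 2*s - 3)/(3*s^3 - 2*s^2 - 1)
(2) combine (M2+M3), M4 in series, giving (5*s^2 + 2*s + 3)/(3*s^3 - 2*s^2 - 1)
(3) feedback reduction of M1, ((M2+M3)*M4), giving (-9*s^3 + 6*s^2 + 3)/(3*s^4 - 5*s^3 - 13*s^2 - 7*s - 8)
The result of step 3 is T(s) in lowest terms. Its denominator has leading coefficient 3; dividing the denominator through by 3 makes it monic.

Answer: s^4 - 5*s^3/3 - 13*s^2/3 - 7*s/3 - 8/3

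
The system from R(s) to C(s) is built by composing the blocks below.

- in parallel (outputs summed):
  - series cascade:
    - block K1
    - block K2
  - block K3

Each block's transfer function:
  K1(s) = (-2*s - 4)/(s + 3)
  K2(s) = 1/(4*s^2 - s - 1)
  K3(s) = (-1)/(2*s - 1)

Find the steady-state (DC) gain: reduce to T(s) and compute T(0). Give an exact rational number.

The answer is 7/3.

Reasoning:
[1] series reduction of K1, K2 gives (-2*s - 4)/(4*s^3 + 11*s^2 - 4*s - 3)
[2] combine (K1*K2), K3 in parallel gives (-4*s^3 - 15*s^2 - 2*s + 7)/(8*s^4 + 18*s^3 - 19*s^2 - 2*s + 3)
The step-2 result is T(s). Setting s = 0: T(0) = 7/3.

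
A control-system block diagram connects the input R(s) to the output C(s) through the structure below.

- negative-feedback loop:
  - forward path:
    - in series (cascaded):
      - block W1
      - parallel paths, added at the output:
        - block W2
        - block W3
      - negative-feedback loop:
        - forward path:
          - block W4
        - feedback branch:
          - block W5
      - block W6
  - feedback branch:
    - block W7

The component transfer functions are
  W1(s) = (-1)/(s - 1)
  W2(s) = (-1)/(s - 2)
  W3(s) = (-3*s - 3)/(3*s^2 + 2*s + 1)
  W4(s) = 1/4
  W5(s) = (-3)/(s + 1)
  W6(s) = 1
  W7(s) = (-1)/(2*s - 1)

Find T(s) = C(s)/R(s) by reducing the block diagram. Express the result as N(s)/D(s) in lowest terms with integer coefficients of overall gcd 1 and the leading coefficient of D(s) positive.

Step 1 - parallel reduction of W2, W3 = (-6*s^2 + s + 5)/(3*s^3 - 4*s^2 - 3*s - 2)
Step 2 - close the feedback loop around W4, W5 = (s + 1)/(4*s + 1)
Step 3 - cascade W1, (W2+W3), [W4/(1+W4*W5)], W6 = (6*s^2 + 11*s + 5)/(12*s^4 - 13*s^3 - 16*s^2 - 11*s - 2)
Step 4 - reduce the feedback loop with forward (W1*(W2+W3)*[W4/(1+W4*W5)]*W6) and return W7 - this is the overall T(s), already in the required normalized form

Answer: (12*s^3 + 16*s^2 - s - 5)/(24*s^5 - 38*s^4 - 19*s^3 - 12*s^2 - 4*s - 3)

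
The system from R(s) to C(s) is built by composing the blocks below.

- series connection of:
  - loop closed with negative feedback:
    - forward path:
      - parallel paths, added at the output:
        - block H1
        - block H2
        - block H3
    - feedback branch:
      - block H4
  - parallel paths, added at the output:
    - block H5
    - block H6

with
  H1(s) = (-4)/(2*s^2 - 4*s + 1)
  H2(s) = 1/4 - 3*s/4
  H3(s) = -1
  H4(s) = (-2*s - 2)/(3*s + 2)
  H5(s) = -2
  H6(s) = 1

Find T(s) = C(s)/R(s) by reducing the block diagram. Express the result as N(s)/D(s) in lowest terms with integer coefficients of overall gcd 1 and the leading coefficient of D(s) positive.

Reducing step by step:

Step 1: combine H1, H2, H3 in parallel = (-6*s^3 + 6*s^2 + 9*s - 19)/(8*s^2 - 16*s + 4)
Step 2: close the feedback loop around (H1+H2+H3), H4 = (-18*s^4 + 6*s^3 + 39*s^2 - 39*s - 38)/(12*s^4 + 24*s^3 - 62*s^2 + 46)
Step 3: reduce the parallel group H5, H6 = -1
Step 4: multiply [(H1+H2+H3)/(1+(H1+H2+H3)*H4)], (H5+H6) (series) - this is the overall T(s), already in the required normalized form

Answer: (18*s^4 - 6*s^3 - 39*s^2 + 39*s + 38)/(12*s^4 + 24*s^3 - 62*s^2 + 46)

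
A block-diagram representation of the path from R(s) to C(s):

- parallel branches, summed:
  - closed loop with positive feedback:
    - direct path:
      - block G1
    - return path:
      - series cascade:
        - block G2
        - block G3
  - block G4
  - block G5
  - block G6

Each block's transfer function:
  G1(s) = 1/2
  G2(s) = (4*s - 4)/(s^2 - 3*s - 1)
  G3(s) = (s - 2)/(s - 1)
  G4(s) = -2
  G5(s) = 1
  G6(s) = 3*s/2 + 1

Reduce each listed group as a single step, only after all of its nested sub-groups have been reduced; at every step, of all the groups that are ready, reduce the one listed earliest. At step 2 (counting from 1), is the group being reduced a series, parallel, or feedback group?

(1) series reduction of G2, G3
(2) reduce the feedback loop with forward G1 and return (G2*G3)
(3) add [G1/(1-G1*(G2*G3))], G4, G5, G6 (parallel)
So the answer for step 2 is feedback.

Final answer: feedback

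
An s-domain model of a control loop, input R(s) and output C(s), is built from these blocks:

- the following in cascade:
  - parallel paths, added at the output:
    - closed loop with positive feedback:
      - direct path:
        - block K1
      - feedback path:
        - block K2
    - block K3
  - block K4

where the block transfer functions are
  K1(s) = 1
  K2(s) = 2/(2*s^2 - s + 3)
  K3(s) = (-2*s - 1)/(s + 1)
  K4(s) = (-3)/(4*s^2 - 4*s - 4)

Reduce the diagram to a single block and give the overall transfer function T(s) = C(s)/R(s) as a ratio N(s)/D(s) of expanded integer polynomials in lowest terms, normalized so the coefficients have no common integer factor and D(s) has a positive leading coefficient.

First reduce the diagram to T(s).

Step 1 - feedback reduction of K1, K2 = (2*s^2 - s + 3)/(2*s^2 - s + 1)
Step 2 - sum the parallel branches [K1/(1-K1*K2)], K3 = (-2*s^3 + s^2 + s + 2)/(2*s^3 + s^2 + 1)
Step 3 - series reduction of ([K1/(1-K1*K2)]+K3), K4 - this is the overall T(s), already in the required normalized form

Answer: (6*s^3 - 3*s^2 - 3*s - 6)/(8*s^5 - 4*s^4 - 12*s^3 - 4*s - 4)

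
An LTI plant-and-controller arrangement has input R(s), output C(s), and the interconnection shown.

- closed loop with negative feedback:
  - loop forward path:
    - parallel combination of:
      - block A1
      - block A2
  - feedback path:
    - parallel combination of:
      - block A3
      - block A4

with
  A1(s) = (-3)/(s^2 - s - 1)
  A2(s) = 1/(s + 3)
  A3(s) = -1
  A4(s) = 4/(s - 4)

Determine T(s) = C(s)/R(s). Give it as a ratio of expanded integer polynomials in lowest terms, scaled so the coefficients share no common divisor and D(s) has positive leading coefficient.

First reduce the diagram to T(s).

Step 1 - sum the parallel branches A1, A2 -> (s^2 - 4*s - 10)/(s^3 + 2*s^2 - 4*s - 3)
Step 2 - combine A3, A4 in parallel -> (8 - s)/(s - 4)
Step 3 - feedback reduction of (A1+A2), (A3+A4), giving the overall T(s)

Answer: (s^3 - 8*s^2 + 6*s + 40)/(s^4 - 3*s^3 - 9*s - 68)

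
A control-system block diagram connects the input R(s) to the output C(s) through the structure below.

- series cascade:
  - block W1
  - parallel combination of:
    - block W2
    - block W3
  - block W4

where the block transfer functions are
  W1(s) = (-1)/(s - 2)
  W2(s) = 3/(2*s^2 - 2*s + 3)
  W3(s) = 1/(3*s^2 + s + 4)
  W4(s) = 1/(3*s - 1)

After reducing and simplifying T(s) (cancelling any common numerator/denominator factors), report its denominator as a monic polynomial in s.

Answer: s^6 - 3*s^5 + 85*s^4/18 - 64*s^3/9 + 101*s^2/18 - 47*s/9 + 4/3

Working:
1. sum the parallel branches W2, W3; result (11*s^2 + s + 15)/(6*s^4 - 4*s^3 + 15*s^2 - 5*s + 12)
2. multiply W1, (W2+W3), W4 (series); result (-11*s^2 - s - 15)/(18*s^6 - 54*s^5 + 85*s^4 - 128*s^3 + 101*s^2 - 94*s + 24)
Step 2 gives the fully reduced T(s), with no common factor left to cancel. The denominator's leading coefficient is 18, so divide each of its coefficients by 18 to get the monic form.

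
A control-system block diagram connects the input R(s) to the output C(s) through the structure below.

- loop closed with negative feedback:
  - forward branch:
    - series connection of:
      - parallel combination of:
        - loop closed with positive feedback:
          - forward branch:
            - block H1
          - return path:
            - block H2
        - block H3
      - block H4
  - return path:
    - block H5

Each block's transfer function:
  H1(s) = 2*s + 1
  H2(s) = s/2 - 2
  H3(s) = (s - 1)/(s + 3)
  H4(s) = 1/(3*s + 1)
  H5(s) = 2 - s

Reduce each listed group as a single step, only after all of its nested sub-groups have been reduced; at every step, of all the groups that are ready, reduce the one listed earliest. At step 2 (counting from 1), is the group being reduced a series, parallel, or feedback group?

Step 1 - collapse the loop (H1 forward, H2 return)
Step 2 - reduce the parallel group [H1/(1-H1*H2)], H3
Step 3 - cascade ([H1/(1-H1*H2)]+H3), H4
Step 4 - collapse the loop ((([H1/(1-H1*H2)]+H3)*H4) forward, H5 return)
The group at step 2 is a parallel group.

Final answer: parallel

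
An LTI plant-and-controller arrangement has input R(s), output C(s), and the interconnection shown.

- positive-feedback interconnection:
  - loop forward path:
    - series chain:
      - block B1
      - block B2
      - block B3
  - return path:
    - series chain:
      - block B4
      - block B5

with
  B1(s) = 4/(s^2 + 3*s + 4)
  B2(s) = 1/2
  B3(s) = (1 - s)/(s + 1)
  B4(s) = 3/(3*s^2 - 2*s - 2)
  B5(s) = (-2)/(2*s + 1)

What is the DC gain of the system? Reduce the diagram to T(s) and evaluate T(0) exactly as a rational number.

1. combine B1, B2, B3 in series, giving (2 - 2*s)/(s^3 + 4*s^2 + 7*s + 4)
2. multiply B4, B5 (series), giving (-6)/(6*s^3 - s^2 - 6*s - 2)
3. collapse the loop ((B1*B2*B3) forward, (B4*B5) return), giving (-12*s^4 + 14*s^3 + 10*s^2 - 8*s - 4)/(6*s^6 + 23*s^5 + 32*s^4 - 9*s^3 - 54*s^2 - 50*s + 4)
DC gain: substitute s = 0 into T(s) from step 3: T(0) = -4/4 = -1.

Final answer: -1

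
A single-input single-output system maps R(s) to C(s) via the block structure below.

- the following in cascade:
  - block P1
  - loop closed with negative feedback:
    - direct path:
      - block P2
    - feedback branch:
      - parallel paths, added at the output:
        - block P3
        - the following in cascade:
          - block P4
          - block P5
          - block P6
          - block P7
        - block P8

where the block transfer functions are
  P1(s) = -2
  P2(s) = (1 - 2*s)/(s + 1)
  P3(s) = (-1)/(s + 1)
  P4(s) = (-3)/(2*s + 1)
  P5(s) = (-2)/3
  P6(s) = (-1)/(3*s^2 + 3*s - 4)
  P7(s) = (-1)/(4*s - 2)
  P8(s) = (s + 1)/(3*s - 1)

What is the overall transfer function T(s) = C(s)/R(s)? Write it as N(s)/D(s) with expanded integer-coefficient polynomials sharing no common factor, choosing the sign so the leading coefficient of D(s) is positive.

Step 1: combine P4, P5, P6, P7 in series = 1/(12*s^4 + 12*s^3 - 19*s^2 - 3*s + 4)
Step 2: reduce the parallel group P3, (P4*P5*P6*P7), P8 = (12*s^6 - 7*s^4 + 40*s^3 - 28*s^2 - 8*s + 7)/(36*s^6 + 60*s^5 - 45*s^4 - 59*s^3 + 25*s^2 + 11*s - 4)
Step 3: collapse the loop (P2 forward, (P3+(P4*P5*P6*P7)+P8) return) = (-36*s^6 - 60*s^5 + 45*s^4 + 59*s^3 - 25*s^2 - 11*s + 4)/(6*s^6 + 57*s^5 + 43*s^4 - 74*s^3 - 6*s^2 + 9*s - 3)
Step 4: series reduction of P1, [P2/(1+P2*(P3+(P4*P5*P6*P7)+P8))], giving the overall T(s)

Answer: (72*s^6 + 120*s^5 - 90*s^4 - 118*s^3 + 50*s^2 + 22*s - 8)/(6*s^6 + 57*s^5 + 43*s^4 - 74*s^3 - 6*s^2 + 9*s - 3)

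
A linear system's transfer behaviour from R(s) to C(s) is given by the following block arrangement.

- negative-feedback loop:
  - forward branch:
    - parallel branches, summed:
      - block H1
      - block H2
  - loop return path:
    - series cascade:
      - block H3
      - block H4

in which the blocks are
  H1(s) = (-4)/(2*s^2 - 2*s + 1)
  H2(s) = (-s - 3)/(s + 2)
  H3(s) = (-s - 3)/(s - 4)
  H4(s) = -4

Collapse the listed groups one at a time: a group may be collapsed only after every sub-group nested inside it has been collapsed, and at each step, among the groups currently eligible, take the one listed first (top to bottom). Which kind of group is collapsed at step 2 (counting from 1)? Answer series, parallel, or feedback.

Reducing step by step:

[1] sum the parallel branches H1, H2
[2] combine H3, H4 in series
[3] feedback reduction of (H1+H2), (H3*H4)
The group at step 2 is a series group.

Answer: series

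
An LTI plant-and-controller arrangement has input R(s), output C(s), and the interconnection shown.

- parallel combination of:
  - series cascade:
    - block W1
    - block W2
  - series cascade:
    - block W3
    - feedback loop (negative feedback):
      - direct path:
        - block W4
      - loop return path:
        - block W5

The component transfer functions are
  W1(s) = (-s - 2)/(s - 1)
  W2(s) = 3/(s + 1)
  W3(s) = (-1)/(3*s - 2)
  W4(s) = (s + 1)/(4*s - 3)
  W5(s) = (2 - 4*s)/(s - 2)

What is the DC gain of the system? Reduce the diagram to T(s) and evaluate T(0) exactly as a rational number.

(1) series reduction of W1, W2 -> (-3*s - 6)/(s^2 - 1)
(2) close the feedback loop around W4, W5 -> (-s^2 + s + 2)/(13*s - 8)
(3) combine W3, [W4/(1+W4*W5)] in series -> (s^2 - s - 2)/(39*s^2 - 50*s + 16)
(4) combine (W1*W2), (W3*[W4/(1+W4*W5)]) in parallel -> (s^4 - 118*s^3 - 87*s^2 + 253*s - 94)/(39*s^4 - 50*s^3 - 23*s^2 + 50*s - 16)
That last expression is T(s); at s = 0 only the constant terms survive, so T(0) = -94/(-16) = 47/8.

Therefore the answer is 47/8.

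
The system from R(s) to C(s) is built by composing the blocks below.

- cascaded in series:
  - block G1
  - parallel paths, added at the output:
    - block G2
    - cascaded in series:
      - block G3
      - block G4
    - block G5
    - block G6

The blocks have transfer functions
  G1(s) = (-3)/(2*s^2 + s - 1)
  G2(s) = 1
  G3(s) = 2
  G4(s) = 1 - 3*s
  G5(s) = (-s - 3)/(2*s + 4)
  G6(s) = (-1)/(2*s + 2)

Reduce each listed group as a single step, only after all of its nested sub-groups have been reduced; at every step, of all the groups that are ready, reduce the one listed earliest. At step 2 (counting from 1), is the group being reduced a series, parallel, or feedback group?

Step 1. reduce the series chain G3, G4
Step 2. sum the parallel branches G2, (G3*G4), G5, G6
Step 3. series reduction of G1, (G2+(G3*G4)+G5+G6)
Step 2: parallel.

Final answer: parallel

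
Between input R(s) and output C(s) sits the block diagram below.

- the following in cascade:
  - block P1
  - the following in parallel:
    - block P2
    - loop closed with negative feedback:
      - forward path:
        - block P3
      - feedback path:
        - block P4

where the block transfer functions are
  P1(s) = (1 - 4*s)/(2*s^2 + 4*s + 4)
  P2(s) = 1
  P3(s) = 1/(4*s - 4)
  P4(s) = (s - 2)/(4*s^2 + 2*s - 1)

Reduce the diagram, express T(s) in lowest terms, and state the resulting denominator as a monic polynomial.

Step 1 - close the feedback loop around P3, P4; result (4*s^2 + 2*s - 1)/(16*s^3 - 8*s^2 - 11*s + 2)
Step 2 - sum the parallel branches P2, [P3/(1+P3*P4)]; result (16*s^3 - 4*s^2 - 9*s + 1)/(16*s^3 - 8*s^2 - 11*s + 2)
Step 3 - combine P1, (P2+[P3/(1+P3*P4)]) in series; result (-64*s^4 + 32*s^3 + 32*s^2 - 13*s + 1)/(32*s^5 + 48*s^4 + 10*s^3 - 72*s^2 - 36*s + 8)
T(s) is the step-3 result (common factors already cancelled). Leading coefficient of the denominator: 32. Divide through by 32 for the monic polynomial.

Therefore the answer is s^5 + 3*s^4/2 + 5*s^3/16 - 9*s^2/4 - 9*s/8 + 1/4.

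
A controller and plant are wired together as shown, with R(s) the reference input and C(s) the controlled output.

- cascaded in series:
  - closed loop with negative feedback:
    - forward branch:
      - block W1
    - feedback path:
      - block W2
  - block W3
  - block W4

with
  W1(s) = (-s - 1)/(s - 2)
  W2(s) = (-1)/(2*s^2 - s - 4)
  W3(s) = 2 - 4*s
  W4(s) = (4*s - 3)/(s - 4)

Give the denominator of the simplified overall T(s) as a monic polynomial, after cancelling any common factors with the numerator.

(1) reduce the feedback loop with forward W1 and return W2 -> (-2*s^3 - s^2 + 5*s + 4)/(2*s^3 - 5*s^2 - s + 9)
(2) series reduction of [W1/(1+W1*W2)], W3, W4 -> (32*s^5 - 24*s^4 - 88*s^3 + 42*s^2 + 50*s - 24)/(2*s^4 - 13*s^3 + 19*s^2 + 13*s - 36)
The result of step 2 is T(s) in lowest terms. Its denominator has leading coefficient 2; dividing the denominator through by 2 makes it monic.

Answer: s^4 - 13*s^3/2 + 19*s^2/2 + 13*s/2 - 18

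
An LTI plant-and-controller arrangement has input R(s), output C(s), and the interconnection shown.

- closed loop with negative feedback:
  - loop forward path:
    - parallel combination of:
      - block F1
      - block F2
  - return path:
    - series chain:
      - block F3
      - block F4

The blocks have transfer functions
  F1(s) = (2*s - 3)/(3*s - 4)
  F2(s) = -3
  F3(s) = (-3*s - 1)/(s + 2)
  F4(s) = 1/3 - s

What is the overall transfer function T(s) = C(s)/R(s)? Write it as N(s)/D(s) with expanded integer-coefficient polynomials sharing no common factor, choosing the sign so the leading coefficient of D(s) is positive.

Answer: (21*s^2 + 15*s - 54)/(63*s^3 - 90*s^2 - 13*s + 33)

Working:
[1] reduce the parallel group F1, F2 gives (9 - 7*s)/(3*s - 4)
[2] reduce the series chain F3, F4 gives (9*s^2 - 1)/(3*s + 6)
[3] collapse the loop ((F1+F2) forward, (F3*F4) return): this yields T(s), and no further normalization is needed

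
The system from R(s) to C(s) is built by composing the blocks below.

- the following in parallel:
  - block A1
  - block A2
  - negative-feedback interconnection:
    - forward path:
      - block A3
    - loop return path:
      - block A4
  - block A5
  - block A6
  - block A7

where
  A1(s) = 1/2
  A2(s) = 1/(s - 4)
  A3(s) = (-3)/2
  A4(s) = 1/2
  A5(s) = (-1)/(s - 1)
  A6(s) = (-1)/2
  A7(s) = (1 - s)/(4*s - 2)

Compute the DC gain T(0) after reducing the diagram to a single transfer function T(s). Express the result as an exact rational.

Answer: -23/4

Working:
[1] apply the feedback formula to A3, A4 = -6
[2] add A1, A2, [A3/(1+A3*A4)], A5, A6, A7 (parallel) = (-25*s^3 + 138*s^2 - 153*s + 46)/(4*s^3 - 22*s^2 + 26*s - 8)
DC gain: substitute s = 0 into T(s) from step 2: T(0) = 46/(-8) = -23/4.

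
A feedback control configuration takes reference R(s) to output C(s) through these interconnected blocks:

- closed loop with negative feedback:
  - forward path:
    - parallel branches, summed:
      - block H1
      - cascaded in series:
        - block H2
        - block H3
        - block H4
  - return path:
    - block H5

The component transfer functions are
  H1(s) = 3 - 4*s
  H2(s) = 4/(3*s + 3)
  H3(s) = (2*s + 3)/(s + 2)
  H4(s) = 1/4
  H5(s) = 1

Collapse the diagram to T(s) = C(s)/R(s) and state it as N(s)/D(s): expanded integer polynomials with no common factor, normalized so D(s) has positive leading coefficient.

Step 1: series reduction of H2, H3, H4 = (2*s + 3)/(3*s^2 + 9*s + 6)
Step 2: reduce the parallel group H1, (H2*H3*H4) = (-12*s^3 - 27*s^2 + 5*s + 21)/(3*s^2 + 9*s + 6)
Step 3: collapse the loop ((H1+(H2*H3*H4)) forward, H5 return), which is the overall transfer function T(s) = C(s)/R(s) in lowest terms

Final answer: (12*s^3 + 27*s^2 - 5*s - 21)/(12*s^3 + 24*s^2 - 14*s - 27)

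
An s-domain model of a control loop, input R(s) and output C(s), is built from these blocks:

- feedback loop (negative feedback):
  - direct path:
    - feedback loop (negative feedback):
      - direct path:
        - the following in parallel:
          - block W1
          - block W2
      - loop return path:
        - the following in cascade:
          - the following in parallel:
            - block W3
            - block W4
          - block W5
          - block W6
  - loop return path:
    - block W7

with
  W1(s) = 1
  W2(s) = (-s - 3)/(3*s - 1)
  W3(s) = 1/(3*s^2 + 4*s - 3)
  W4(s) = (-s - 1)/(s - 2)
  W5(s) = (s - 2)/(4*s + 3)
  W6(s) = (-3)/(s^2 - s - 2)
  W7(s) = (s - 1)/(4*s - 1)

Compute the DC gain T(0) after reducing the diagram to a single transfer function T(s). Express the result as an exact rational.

Step 1 - reduce the parallel group W1, W2 -> (2*s - 4)/(3*s - 1)
Step 2 - sum the parallel branches W3, W4 -> (-3*s^3 - 7*s^2 + 1)/(3*s^3 - 2*s^2 - 11*s + 6)
Step 3 - multiply (W3+W4), W5, W6 (series) -> (9*s^3 + 21*s^2 - 3)/(12*s^5 + 13*s^4 - 49*s^3 - 59*s^2 + 9*s + 18)
Step 4 - collapse the loop ((W1+W2) forward, ((W3+W4)*W5*W6) return) -> (24*s^5 + 26*s^4 - 98*s^3 - 118*s^2 + 18*s + 36)/(36*s^5 + 99*s^4 + 56*s^3 - 10*s^2 - 18*s + 3)
Step 5 - reduce the feedback loop with forward [(W1+W2)/(1+(W1+W2)*((W3+W4)*W5*W6))] and return W7 -> (96*s^6 + 80*s^5 - 418*s^4 - 374*s^3 + 190*s^2 + 126*s - 36)/(168*s^6 + 362*s^5 + s^4 - 116*s^3 + 74*s^2 + 48*s - 39)
Step 5 gives the overall T(s). Then T(0) = -36/(-39) = 12/13.

Final answer: 12/13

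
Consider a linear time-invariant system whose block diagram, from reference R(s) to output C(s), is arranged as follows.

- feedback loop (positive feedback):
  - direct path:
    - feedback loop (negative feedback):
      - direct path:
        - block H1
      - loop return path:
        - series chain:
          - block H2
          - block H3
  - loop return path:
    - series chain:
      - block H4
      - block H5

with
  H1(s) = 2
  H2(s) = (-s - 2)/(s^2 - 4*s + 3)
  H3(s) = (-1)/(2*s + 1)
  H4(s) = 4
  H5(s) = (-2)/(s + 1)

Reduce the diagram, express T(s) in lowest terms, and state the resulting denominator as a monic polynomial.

Step 1 - multiply H2, H3 (series): (s + 2)/(2*s^3 - 7*s^2 + 2*s + 3)
Step 2 - collapse the loop (H1 forward, (H2*H3) return): (4*s^3 - 14*s^2 + 4*s + 6)/(2*s^3 - 7*s^2 + 4*s + 7)
Step 3 - reduce the series chain H4, H5: (-8)/(s + 1)
Step 4 - reduce the feedback loop with forward [H1/(1+H1*(H2*H3))] and return (H4*H5): (4*s^4 - 10*s^3 - 10*s^2 + 10*s + 6)/(2*s^4 + 27*s^3 - 115*s^2 + 43*s + 55)
That last expression is T(s), already simplified. Scaling its denominator by 1/2 (the reciprocal of the leading coefficient) yields the monic denominator.

Final answer: s^4 + 27*s^3/2 - 115*s^2/2 + 43*s/2 + 55/2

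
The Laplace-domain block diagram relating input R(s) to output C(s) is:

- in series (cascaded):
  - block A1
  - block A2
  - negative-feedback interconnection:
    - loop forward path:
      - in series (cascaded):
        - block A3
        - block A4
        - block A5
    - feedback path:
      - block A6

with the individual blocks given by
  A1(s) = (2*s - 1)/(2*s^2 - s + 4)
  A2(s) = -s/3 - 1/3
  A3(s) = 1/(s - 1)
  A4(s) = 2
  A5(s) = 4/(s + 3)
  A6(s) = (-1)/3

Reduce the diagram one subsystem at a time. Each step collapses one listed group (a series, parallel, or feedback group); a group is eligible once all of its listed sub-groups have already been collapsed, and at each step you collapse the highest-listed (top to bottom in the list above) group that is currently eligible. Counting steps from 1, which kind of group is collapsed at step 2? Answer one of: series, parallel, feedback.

Step 1: series reduction of A3, A4, A5
Step 2: close the feedback loop around (A3*A4*A5), A6
Step 3: multiply A1, A2, [(A3*A4*A5)/(1+(A3*A4*A5)*A6)] (series)
Step 2: feedback.

Answer: feedback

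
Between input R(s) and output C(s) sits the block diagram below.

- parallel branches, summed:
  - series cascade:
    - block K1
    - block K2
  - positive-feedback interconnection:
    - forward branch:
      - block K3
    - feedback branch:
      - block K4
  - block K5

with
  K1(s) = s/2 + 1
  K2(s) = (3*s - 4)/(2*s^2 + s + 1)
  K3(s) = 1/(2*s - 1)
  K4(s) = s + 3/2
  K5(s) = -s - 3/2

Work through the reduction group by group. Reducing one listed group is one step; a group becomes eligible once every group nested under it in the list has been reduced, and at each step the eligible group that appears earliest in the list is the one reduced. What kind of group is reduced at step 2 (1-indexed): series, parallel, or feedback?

Step 1: combine K1, K2 in series
Step 2: reduce the feedback loop with forward K3 and return K4
Step 3: reduce the parallel group (K1*K2), [K3/(1-K3*K4)], K5
Step 2 collapses a feedback group.

Final answer: feedback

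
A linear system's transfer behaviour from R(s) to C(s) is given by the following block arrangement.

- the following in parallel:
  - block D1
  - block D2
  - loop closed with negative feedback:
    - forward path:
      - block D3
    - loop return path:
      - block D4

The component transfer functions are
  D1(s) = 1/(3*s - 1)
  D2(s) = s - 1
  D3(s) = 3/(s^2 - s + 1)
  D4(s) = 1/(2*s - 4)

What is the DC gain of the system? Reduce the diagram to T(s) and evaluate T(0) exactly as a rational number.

First reduce the diagram to T(s).

(1) close the feedback loop around D3, D4, giving (6*s - 12)/(2*s^3 - 6*s^2 + 6*s - 1)
(2) combine D1, D2, [D3/(1+D3*D4)] in parallel, giving (6*s^5 - 26*s^4 + 46*s^3 - 21*s^2 - 26*s + 10)/(6*s^4 - 20*s^3 + 24*s^2 - 9*s + 1)
DC gain: substitute s = 0 into T(s) from step 2: T(0) = 10/1 = 10.

Answer: 10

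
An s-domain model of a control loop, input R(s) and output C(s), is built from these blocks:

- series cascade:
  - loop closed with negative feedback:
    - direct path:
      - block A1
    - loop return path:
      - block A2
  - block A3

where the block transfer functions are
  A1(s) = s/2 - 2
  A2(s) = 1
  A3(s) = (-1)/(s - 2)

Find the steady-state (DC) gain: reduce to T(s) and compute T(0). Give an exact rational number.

1. collapse the loop (A1 forward, A2 return), giving (s - 4)/(s - 2)
2. series reduction of [A1/(1+A1*A2)], A3, giving (4 - s)/(s^2 - 4*s + 4)
Step 2 gives the overall T(s). Then T(0) = 4/4 = 1.

Therefore the answer is 1.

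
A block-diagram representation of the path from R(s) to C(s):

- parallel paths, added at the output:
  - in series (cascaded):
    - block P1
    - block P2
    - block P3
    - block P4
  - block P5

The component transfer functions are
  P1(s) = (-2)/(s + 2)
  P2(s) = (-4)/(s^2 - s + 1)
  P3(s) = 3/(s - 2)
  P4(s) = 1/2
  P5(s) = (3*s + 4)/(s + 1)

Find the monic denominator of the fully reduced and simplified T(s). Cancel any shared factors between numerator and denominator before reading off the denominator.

The answer is s^5 - 4*s^3 + s^2 - 4.

Reasoning:
Step 1: series reduction of P1, P2, P3, P4 = 12/(s^4 - s^3 - 3*s^2 + 4*s - 4)
Step 2: reduce the parallel group (P1*P2*P3*P4), P5 = (3*s^5 + s^4 - 13*s^3 + 16*s - 4)/(s^5 - 4*s^3 + s^2 - 4)
T(s) is the step-2 result (common factors already cancelled). Leading coefficient of the denominator: 1, so no rescaling is needed.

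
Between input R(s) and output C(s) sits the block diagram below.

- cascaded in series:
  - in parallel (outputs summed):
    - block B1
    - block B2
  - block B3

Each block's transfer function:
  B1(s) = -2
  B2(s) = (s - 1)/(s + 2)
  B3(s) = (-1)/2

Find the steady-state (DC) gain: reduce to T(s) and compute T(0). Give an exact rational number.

Reducing step by step:

Step 1 - sum the parallel branches B1, B2: (-s - 5)/(s + 2)
Step 2 - multiply (B1+B2), B3 (series): (s + 5)/(2*s + 4)
The step-2 result is T(s). Setting s = 0: T(0) = 5/4.

Answer: 5/4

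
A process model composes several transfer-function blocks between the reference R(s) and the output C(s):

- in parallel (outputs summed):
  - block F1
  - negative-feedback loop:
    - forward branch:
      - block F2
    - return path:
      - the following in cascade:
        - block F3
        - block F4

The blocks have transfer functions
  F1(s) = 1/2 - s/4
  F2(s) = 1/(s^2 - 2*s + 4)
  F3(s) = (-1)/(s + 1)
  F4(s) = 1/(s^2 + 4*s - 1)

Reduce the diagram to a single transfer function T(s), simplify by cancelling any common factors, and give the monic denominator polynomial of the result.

Step 1 - reduce the series chain F3, F4 = (-1)/(s^3 + 5*s^2 + 3*s - 1)
Step 2 - apply the feedback formula to F2, (F3*F4) = (s^3 + 5*s^2 + 3*s - 1)/(s^5 + 3*s^4 - 3*s^3 + 13*s^2 + 14*s - 5)
Step 3 - sum the parallel branches F1, [F2/(1+F2*(F3*F4))] = (-s^6 - s^5 + 9*s^4 - 15*s^3 + 32*s^2 + 45*s - 14)/(4*s^5 + 12*s^4 - 12*s^3 + 52*s^2 + 56*s - 20)
The result of step 3 is T(s) in lowest terms. Its denominator has leading coefficient 4; dividing the denominator through by 4 makes it monic.

Answer: s^5 + 3*s^4 - 3*s^3 + 13*s^2 + 14*s - 5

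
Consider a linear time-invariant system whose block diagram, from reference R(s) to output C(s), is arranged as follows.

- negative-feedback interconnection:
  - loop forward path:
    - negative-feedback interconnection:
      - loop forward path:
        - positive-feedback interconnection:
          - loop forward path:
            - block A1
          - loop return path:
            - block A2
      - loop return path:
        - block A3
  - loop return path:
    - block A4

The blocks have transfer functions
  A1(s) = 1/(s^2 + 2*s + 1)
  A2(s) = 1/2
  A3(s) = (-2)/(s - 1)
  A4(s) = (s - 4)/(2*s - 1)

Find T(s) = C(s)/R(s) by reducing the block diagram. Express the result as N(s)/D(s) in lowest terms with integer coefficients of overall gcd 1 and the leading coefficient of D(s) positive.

Step 1. collapse the loop (A1 forward, A2 return): 2/(2*s^2 + 4*s + 1)
Step 2. close the feedback loop around [A1/(1-A1*A2)], A3: (2*s - 2)/(2*s^3 + 2*s^2 - 3*s - 5)
Step 3. apply the feedback formula to [[A1/(1-A1*A2)]/(1+[A1/(1-A1*A2)]*A3)], A4, which is the overall transfer function T(s) = C(s)/R(s) in lowest terms

Therefore the answer is (4*s^2 - 6*s + 2)/(4*s^4 + 2*s^3 - 6*s^2 - 17*s + 13).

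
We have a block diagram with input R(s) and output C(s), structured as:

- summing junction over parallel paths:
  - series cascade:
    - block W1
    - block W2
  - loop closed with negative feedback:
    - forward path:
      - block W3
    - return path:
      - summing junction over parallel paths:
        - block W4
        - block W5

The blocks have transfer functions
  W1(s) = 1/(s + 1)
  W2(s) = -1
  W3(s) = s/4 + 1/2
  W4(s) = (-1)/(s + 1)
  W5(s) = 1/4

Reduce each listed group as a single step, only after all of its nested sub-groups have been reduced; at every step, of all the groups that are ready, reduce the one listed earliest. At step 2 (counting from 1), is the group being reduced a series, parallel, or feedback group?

Reducing step by step:

[1] series reduction of W1, W2
[2] sum the parallel branches W4, W5
[3] feedback reduction of W3, (W4+W5)
[4] reduce the parallel group (W1*W2), [W3/(1+W3*(W4+W5))]
So the answer for step 2 is parallel.

Answer: parallel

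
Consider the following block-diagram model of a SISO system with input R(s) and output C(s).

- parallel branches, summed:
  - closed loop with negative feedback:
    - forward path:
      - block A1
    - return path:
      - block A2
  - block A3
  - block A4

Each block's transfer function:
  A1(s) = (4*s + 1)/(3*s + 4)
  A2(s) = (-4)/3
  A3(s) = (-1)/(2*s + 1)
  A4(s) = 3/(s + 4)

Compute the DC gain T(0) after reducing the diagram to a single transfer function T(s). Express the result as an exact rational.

1. reduce the feedback loop with forward A1 and return A2 -> (-12*s - 3)/(7*s - 8)
2. parallel reduction of [A1/(1+A1*A2)], A3, A4 -> (-24*s^3 - 79*s^2 - 122*s - 4)/(14*s^3 + 47*s^2 - 44*s - 32)
Evaluating the step-2 result (the overall T(s)) at s = 0 gives T(0) = -4/(-32) = 1/8.

Answer: 1/8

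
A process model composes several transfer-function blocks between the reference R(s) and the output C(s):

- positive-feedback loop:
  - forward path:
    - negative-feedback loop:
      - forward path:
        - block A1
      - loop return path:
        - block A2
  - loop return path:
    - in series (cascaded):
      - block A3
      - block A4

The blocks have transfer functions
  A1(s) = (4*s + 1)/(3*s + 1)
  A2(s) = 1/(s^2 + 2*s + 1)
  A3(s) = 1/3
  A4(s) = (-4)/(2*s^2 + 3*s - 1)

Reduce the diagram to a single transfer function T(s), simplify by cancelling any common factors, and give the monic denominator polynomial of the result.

(1) close the feedback loop around A1, A2 gives (4*s^3 + 9*s^2 + 6*s + 1)/(3*s^3 + 7*s^2 + 9*s + 2)
(2) series reduction of A3, A4 gives (-4)/(6*s^2 + 9*s - 3)
(3) apply the feedback formula to [A1/(1+A1*A2)], (A3*A4) gives (24*s^5 + 90*s^4 + 105*s^3 + 33*s^2 - 9*s - 3)/(18*s^5 + 69*s^4 + 124*s^3 + 108*s^2 + 15*s - 2)
The result of step 3 is T(s) in lowest terms. Its denominator has leading coefficient 18; dividing the denominator through by 18 makes it monic.

Final answer: s^5 + 23*s^4/6 + 62*s^3/9 + 6*s^2 + 5*s/6 - 1/9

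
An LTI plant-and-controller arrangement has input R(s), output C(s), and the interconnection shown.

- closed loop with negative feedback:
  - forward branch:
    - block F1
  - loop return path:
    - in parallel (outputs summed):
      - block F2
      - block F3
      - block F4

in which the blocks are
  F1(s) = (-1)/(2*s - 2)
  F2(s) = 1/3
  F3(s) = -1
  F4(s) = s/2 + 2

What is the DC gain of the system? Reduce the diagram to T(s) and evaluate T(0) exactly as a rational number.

(1) reduce the parallel group F2, F3, F4 = s/2 + 4/3
(2) feedback reduction of F1, (F2+F3+F4) = (-6)/(9*s - 20)
Step 2 gives the overall T(s). Then T(0) = -6/(-20) = 3/10.

Answer: 3/10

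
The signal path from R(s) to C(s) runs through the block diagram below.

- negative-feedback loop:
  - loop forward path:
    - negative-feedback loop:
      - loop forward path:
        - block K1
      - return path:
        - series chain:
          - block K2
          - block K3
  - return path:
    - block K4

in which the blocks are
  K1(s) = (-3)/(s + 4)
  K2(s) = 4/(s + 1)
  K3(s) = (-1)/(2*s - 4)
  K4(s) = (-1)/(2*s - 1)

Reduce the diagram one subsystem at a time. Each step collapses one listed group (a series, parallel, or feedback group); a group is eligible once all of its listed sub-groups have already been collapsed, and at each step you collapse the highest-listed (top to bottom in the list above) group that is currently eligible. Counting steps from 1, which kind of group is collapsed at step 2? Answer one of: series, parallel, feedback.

Step 1. reduce the series chain K2, K3
Step 2. reduce the feedback loop with forward K1 and return (K2*K3)
Step 3. reduce the feedback loop with forward [K1/(1+K1*(K2*K3))] and return K4
So the answer for step 2 is feedback.

Final answer: feedback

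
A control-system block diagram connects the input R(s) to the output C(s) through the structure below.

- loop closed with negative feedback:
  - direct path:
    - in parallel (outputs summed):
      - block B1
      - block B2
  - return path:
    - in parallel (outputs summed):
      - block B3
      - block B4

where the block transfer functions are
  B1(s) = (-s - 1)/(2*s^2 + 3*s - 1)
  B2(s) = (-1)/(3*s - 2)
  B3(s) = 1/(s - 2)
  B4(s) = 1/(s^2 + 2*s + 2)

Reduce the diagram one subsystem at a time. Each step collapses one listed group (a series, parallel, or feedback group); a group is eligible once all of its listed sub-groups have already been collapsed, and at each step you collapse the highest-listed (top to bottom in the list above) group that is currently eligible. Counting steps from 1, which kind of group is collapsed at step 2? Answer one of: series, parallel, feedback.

[1] reduce the parallel group B1, B2
[2] add B3, B4 (parallel)
[3] collapse the loop ((B1+B2) forward, (B3+B4) return)
Step 2 collapses a parallel group.

Hence the answer: parallel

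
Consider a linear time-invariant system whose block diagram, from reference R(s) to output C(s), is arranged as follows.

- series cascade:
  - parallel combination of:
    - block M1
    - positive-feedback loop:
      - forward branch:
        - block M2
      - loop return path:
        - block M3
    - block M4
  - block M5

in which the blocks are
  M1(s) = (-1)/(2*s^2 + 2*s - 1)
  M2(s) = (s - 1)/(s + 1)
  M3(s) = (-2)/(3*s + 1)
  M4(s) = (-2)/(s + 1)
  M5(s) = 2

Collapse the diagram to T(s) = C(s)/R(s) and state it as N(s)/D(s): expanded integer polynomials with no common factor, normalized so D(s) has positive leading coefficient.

The answer is (12*s^5 - 8*s^4 - 92*s^3 - 64*s^2 + 24*s)/(6*s^5 + 24*s^4 + 25*s^3 - s^2 - 7*s + 1).

Reasoning:
1. collapse the loop (M2 forward, M3 return) -> (3*s^2 - 2*s - 1)/(3*s^2 + 6*s - 1)
2. reduce the parallel group M1, [M2/(1-M2*M3)], M4 -> (6*s^5 - 4*s^4 - 46*s^3 - 32*s^2 + 12*s)/(6*s^5 + 24*s^4 + 25*s^3 - s^2 - 7*s + 1)
3. multiply (M1+[M2/(1-M2*M3)]+M4), M5 (series) - this is the overall T(s), already in the required normalized form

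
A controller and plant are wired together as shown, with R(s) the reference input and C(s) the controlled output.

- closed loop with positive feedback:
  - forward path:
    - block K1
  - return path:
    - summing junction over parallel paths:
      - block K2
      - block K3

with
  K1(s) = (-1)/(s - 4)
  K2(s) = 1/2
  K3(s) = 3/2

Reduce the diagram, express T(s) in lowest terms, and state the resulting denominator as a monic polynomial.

1. reduce the parallel group K2, K3; result 2
2. reduce the feedback loop with forward K1 and return (K2+K3); result (-1)/(s - 2)
Step 2 gives the fully reduced T(s), with no common factor left to cancel. The denominator is already monic (leading coefficient 1).

Hence the answer: s - 2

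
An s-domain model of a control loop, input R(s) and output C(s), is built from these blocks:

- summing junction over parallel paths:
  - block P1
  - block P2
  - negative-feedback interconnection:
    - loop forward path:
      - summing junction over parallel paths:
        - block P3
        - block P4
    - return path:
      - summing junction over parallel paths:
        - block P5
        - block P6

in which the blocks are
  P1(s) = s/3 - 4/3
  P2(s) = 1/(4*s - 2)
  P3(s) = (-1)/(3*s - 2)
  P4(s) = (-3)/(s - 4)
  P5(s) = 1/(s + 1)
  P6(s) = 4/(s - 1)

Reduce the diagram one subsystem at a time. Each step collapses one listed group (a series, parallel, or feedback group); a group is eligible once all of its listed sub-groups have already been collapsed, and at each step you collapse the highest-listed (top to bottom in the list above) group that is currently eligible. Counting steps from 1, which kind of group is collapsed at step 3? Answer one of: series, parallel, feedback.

Answer: feedback

Working:
[1] sum the parallel branches P3, P4
[2] combine P5, P6 in parallel
[3] collapse the loop ((P3+P4) forward, (P5+P6) return)
[4] sum the parallel branches P1, P2, [(P3+P4)/(1+(P3+P4)*(P5+P6))]
So the answer for step 3 is feedback.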